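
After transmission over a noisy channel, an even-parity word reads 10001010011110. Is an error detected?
Sum of received bits: 1+0+0+0+1+0+1+0+0+1+1+1+1+0 = 7; 7 mod 2 = 1. Result is 1 ≠ 0 → error detected.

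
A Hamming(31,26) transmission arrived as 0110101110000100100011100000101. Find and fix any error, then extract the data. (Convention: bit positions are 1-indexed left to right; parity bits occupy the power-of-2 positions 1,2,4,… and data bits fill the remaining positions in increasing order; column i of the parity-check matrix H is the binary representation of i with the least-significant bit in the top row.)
Syndrome s = H · r^T (mod 2), r = 0110101110000100100011100000101:
  s[0] = (1010101010101010101010101010101)·(0110101110000100100011100000101) mod 2 = 0+0+1+0+1+0+1+0+1+0+0+0+0+0+0+0+1+0+0+0+1+0+1+0+0+0+0+0+1+0+1 mod 2 = 1
  s[1] = (0110011001100110011001100110011)·(0110101110000100100011100000101) mod 2 = 0+1+1+0+0+0+1+0+0+0+0+0+0+1+0+0+0+0+0+0+0+1+1+0+0+0+0+0+0+0+1 mod 2 = 1
  s[2] = (0001111000011110000111100001111)·(0110101110000100100011100000101) mod 2 = 0+0+0+0+1+0+1+0+0+0+0+0+0+1+0+0+0+0+0+0+1+1+1+0+0+0+0+0+1+0+1 mod 2 = 0
  s[3] = (0000000111111110000000011111111)·(0110101110000100100011100000101) mod 2 = 0+0+0+0+0+0+0+1+1+0+0+0+0+1+0+0+0+0+0+0+0+0+0+0+0+0+0+0+1+0+1 mod 2 = 1
  s[4] = (0000000000000001111111111111111)·(0110101110000100100011100000101) mod 2 = 0+0+0+0+0+0+0+0+0+0+0+0+0+0+0+0+1+0+0+0+1+1+1+0+0+0+0+0+1+0+1 mod 2 = 0
Syndrome = 11010
Column 11 of H equals this syndrome → error at bit 11 (1-indexed).
Flip bit 11: 0110101110000100100011100000101 → 0110101110100100100011100000101
Extract data bits at positions {3,5,6,7,9,10,11,12,13,14,15,17,18,19,20,21,22,23,24,25,26,27,28,29,30,31}: 11011010010100011100000101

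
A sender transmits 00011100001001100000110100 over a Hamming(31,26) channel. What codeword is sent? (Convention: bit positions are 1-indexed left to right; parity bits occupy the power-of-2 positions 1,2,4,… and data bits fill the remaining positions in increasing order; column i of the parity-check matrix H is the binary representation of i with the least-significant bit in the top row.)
Codeword c = d · G (mod 2), d = 00011100001001100000110100:
  c[0] = d·G[:,0] = (00011100001001100000110100)·(11011010101101010101010101) mod 2 = 0+0+0+1+1+0+0+0+0+0+1+0+0+1+0+0+0+0+0+0+0+1+0+1+0+0 mod 2 = 0
  c[1] = d·G[:,1] = (00011100001001100000110100)·(10110110011011001100110011) mod 2 = 0+0+0+1+0+1+0+0+0+0+1+0+0+1+0+0+0+0+0+0+1+1+0+0+0+0 mod 2 = 0
  c[2] = d·G[:,2] = (00011100001001100000110100)·(10000000000000000000000000) mod 2 = 0+0+0+0+0+0+0+0+0+0+0+0+0+0+0+0+0+0+0+0+0+0+0+0+0+0 mod 2 = 0
  c[3] = d·G[:,3] = (00011100001001100000110100)·(01110001111000111100001111) mod 2 = 0+0+0+1+0+0+0+0+0+0+1+0+0+0+1+0+0+0+0+0+0+0+0+1+0+0 mod 2 = 0
  c[4] = d·G[:,4] = (00011100001001100000110100)·(01000000000000000000000000) mod 2 = 0+0+0+0+0+0+0+0+0+0+0+0+0+0+0+0+0+0+0+0+0+0+0+0+0+0 mod 2 = 0
  c[5] = d·G[:,5] = (00011100001001100000110100)·(00100000000000000000000000) mod 2 = 0+0+0+0+0+0+0+0+0+0+0+0+0+0+0+0+0+0+0+0+0+0+0+0+0+0 mod 2 = 0
  c[6] = d·G[:,6] = (00011100001001100000110100)·(00010000000000000000000000) mod 2 = 0+0+0+1+0+0+0+0+0+0+0+0+0+0+0+0+0+0+0+0+0+0+0+0+0+0 mod 2 = 1
  c[7] = d·G[:,7] = (00011100001001100000110100)·(00001111111000000011111111) mod 2 = 0+0+0+0+1+1+0+0+0+0+1+0+0+0+0+0+0+0+0+0+1+1+0+1+0+0 mod 2 = 0
  c[8] = d·G[:,8] = (00011100001001100000110100)·(00001000000000000000000000) mod 2 = 0+0+0+0+1+0+0+0+0+0+0+0+0+0+0+0+0+0+0+0+0+0+0+0+0+0 mod 2 = 1
  c[9] = d·G[:,9] = (00011100001001100000110100)·(00000100000000000000000000) mod 2 = 0+0+0+0+0+1+0+0+0+0+0+0+0+0+0+0+0+0+0+0+0+0+0+0+0+0 mod 2 = 1
  c[10] = d·G[:,10] = (00011100001001100000110100)·(00000010000000000000000000) mod 2 = 0+0+0+0+0+0+0+0+0+0+0+0+0+0+0+0+0+0+0+0+0+0+0+0+0+0 mod 2 = 0
  c[11] = d·G[:,11] = (00011100001001100000110100)·(00000001000000000000000000) mod 2 = 0+0+0+0+0+0+0+0+0+0+0+0+0+0+0+0+0+0+0+0+0+0+0+0+0+0 mod 2 = 0
  c[12] = d·G[:,12] = (00011100001001100000110100)·(00000000100000000000000000) mod 2 = 0+0+0+0+0+0+0+0+0+0+0+0+0+0+0+0+0+0+0+0+0+0+0+0+0+0 mod 2 = 0
  c[13] = d·G[:,13] = (00011100001001100000110100)·(00000000010000000000000000) mod 2 = 0+0+0+0+0+0+0+0+0+0+0+0+0+0+0+0+0+0+0+0+0+0+0+0+0+0 mod 2 = 0
  c[14] = d·G[:,14] = (00011100001001100000110100)·(00000000001000000000000000) mod 2 = 0+0+0+0+0+0+0+0+0+0+1+0+0+0+0+0+0+0+0+0+0+0+0+0+0+0 mod 2 = 1
  c[15] = d·G[:,15] = (00011100001001100000110100)·(00000000000111111111111111) mod 2 = 0+0+0+0+0+0+0+0+0+0+0+0+0+1+1+0+0+0+0+0+1+1+0+1+0+0 mod 2 = 1
  c[16] = d·G[:,16] = (00011100001001100000110100)·(00000000000100000000000000) mod 2 = 0+0+0+0+0+0+0+0+0+0+0+0+0+0+0+0+0+0+0+0+0+0+0+0+0+0 mod 2 = 0
  c[17] = d·G[:,17] = (00011100001001100000110100)·(00000000000010000000000000) mod 2 = 0+0+0+0+0+0+0+0+0+0+0+0+0+0+0+0+0+0+0+0+0+0+0+0+0+0 mod 2 = 0
  c[18] = d·G[:,18] = (00011100001001100000110100)·(00000000000001000000000000) mod 2 = 0+0+0+0+0+0+0+0+0+0+0+0+0+1+0+0+0+0+0+0+0+0+0+0+0+0 mod 2 = 1
  c[19] = d·G[:,19] = (00011100001001100000110100)·(00000000000000100000000000) mod 2 = 0+0+0+0+0+0+0+0+0+0+0+0+0+0+1+0+0+0+0+0+0+0+0+0+0+0 mod 2 = 1
  c[20] = d·G[:,20] = (00011100001001100000110100)·(00000000000000010000000000) mod 2 = 0+0+0+0+0+0+0+0+0+0+0+0+0+0+0+0+0+0+0+0+0+0+0+0+0+0 mod 2 = 0
  c[21] = d·G[:,21] = (00011100001001100000110100)·(00000000000000001000000000) mod 2 = 0+0+0+0+0+0+0+0+0+0+0+0+0+0+0+0+0+0+0+0+0+0+0+0+0+0 mod 2 = 0
  c[22] = d·G[:,22] = (00011100001001100000110100)·(00000000000000000100000000) mod 2 = 0+0+0+0+0+0+0+0+0+0+0+0+0+0+0+0+0+0+0+0+0+0+0+0+0+0 mod 2 = 0
  c[23] = d·G[:,23] = (00011100001001100000110100)·(00000000000000000010000000) mod 2 = 0+0+0+0+0+0+0+0+0+0+0+0+0+0+0+0+0+0+0+0+0+0+0+0+0+0 mod 2 = 0
  c[24] = d·G[:,24] = (00011100001001100000110100)·(00000000000000000001000000) mod 2 = 0+0+0+0+0+0+0+0+0+0+0+0+0+0+0+0+0+0+0+0+0+0+0+0+0+0 mod 2 = 0
  c[25] = d·G[:,25] = (00011100001001100000110100)·(00000000000000000000100000) mod 2 = 0+0+0+0+0+0+0+0+0+0+0+0+0+0+0+0+0+0+0+0+1+0+0+0+0+0 mod 2 = 1
  c[26] = d·G[:,26] = (00011100001001100000110100)·(00000000000000000000010000) mod 2 = 0+0+0+0+0+0+0+0+0+0+0+0+0+0+0+0+0+0+0+0+0+1+0+0+0+0 mod 2 = 1
  c[27] = d·G[:,27] = (00011100001001100000110100)·(00000000000000000000001000) mod 2 = 0+0+0+0+0+0+0+0+0+0+0+0+0+0+0+0+0+0+0+0+0+0+0+0+0+0 mod 2 = 0
  c[28] = d·G[:,28] = (00011100001001100000110100)·(00000000000000000000000100) mod 2 = 0+0+0+0+0+0+0+0+0+0+0+0+0+0+0+0+0+0+0+0+0+0+0+1+0+0 mod 2 = 1
  c[29] = d·G[:,29] = (00011100001001100000110100)·(00000000000000000000000010) mod 2 = 0+0+0+0+0+0+0+0+0+0+0+0+0+0+0+0+0+0+0+0+0+0+0+0+0+0 mod 2 = 0
  c[30] = d·G[:,30] = (00011100001001100000110100)·(00000000000000000000000001) mod 2 = 0+0+0+0+0+0+0+0+0+0+0+0+0+0+0+0+0+0+0+0+0+0+0+0+0+0 mod 2 = 0
Codeword = 0000001011000011001100000110100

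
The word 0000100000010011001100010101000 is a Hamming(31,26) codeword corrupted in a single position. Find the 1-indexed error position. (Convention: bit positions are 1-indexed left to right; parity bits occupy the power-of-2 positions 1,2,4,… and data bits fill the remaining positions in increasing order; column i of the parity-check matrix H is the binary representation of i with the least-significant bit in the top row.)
Syndrome s = H · r^T (mod 2), r = 0000100000010011001100010101000:
  s[0] = (1010101010101010101010101010101)·(0000100000010011001100010101000) mod 2 = 0+0+0+0+1+0+0+0+0+0+0+0+0+0+1+0+0+0+1+0+0+0+0+0+0+0+0+0+0+0+0 mod 2 = 1
  s[1] = (0110011001100110011001100110011)·(0000100000010011001100010101000) mod 2 = 0+0+0+0+0+0+0+0+0+0+0+0+0+0+1+0+0+0+1+0+0+0+0+0+0+1+0+0+0+0+0 mod 2 = 1
  s[2] = (0001111000011110000111100001111)·(0000100000010011001100010101000) mod 2 = 0+0+0+0+1+0+0+0+0+0+0+1+0+0+1+0+0+0+0+1+0+0+0+0+0+0+0+1+0+0+0 mod 2 = 1
  s[3] = (0000000111111110000000011111111)·(0000100000010011001100010101000) mod 2 = 0+0+0+0+0+0+0+0+0+0+0+1+0+0+1+0+0+0+0+0+0+0+0+1+0+1+0+1+0+0+0 mod 2 = 1
  s[4] = (0000000000000001111111111111111)·(0000100000010011001100010101000) mod 2 = 0+0+0+0+0+0+0+0+0+0+0+0+0+0+0+1+0+0+1+1+0+0+0+1+0+1+0+1+0+0+0 mod 2 = 0
Syndrome = 11110
Column i of H is the binary representation of i, so the syndrome is the binary index of the flipped bit.
Read s = 11110 with s[0] as LSB: 1·2^0 + 1·2^1 + 1·2^2 + 1·2^3 + 0·2^4 = 15.
Error is at bit position 15.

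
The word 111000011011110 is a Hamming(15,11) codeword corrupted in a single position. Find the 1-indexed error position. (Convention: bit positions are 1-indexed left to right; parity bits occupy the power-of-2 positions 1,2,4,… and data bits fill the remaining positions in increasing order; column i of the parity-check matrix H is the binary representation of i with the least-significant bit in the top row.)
Syndrome s = H · r^T (mod 2), r = 111000011011110:
  s[0] = (101010101010101)·(111000011011110) mod 2 = 1+0+1+0+0+0+0+0+1+0+1+0+1+0+0 mod 2 = 1
  s[1] = (011001100110011)·(111000011011110) mod 2 = 0+1+1+0+0+0+0+0+0+0+1+0+0+1+0 mod 2 = 0
  s[2] = (000111100001111)·(111000011011110) mod 2 = 0+0+0+0+0+0+0+0+0+0+0+1+1+1+0 mod 2 = 1
  s[3] = (000000011111111)·(111000011011110) mod 2 = 0+0+0+0+0+0+0+1+1+0+1+1+1+1+0 mod 2 = 0
Syndrome = 1010
Column i of H is the binary representation of i, so the syndrome is the binary index of the flipped bit.
Read s = 1010 with s[0] as LSB: 1·2^0 + 0·2^1 + 1·2^2 + 0·2^3 = 5.
Error is at bit position 5.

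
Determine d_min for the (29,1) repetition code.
d_min = 29 (the only two codewords are 0…0 and 1…1, differing in all 29 positions).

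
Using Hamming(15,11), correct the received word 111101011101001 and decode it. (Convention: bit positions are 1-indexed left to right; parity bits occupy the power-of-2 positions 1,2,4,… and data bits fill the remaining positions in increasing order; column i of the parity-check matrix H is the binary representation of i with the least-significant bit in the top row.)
Syndrome s = H · r^T (mod 2), r = 111101011101001:
  s[0] = (101010101010101)·(111101011101001) mod 2 = 1+0+1+0+0+0+0+0+1+0+0+0+0+0+1 mod 2 = 0
  s[1] = (011001100110011)·(111101011101001) mod 2 = 0+1+1+0+0+1+0+0+0+1+0+0+0+0+1 mod 2 = 1
  s[2] = (000111100001111)·(111101011101001) mod 2 = 0+0+0+1+0+1+0+0+0+0+0+1+0+0+1 mod 2 = 0
  s[3] = (000000011111111)·(111101011101001) mod 2 = 0+0+0+0+0+0+0+1+1+1+0+1+0+0+1 mod 2 = 1
Syndrome = 0101
Column 10 of H equals this syndrome → error at bit 10 (1-indexed).
Flip bit 10: 111101011101001 → 111101011001001
Extract data bits at positions {3,5,6,7,9,10,11,12,13,14,15}: 10101001001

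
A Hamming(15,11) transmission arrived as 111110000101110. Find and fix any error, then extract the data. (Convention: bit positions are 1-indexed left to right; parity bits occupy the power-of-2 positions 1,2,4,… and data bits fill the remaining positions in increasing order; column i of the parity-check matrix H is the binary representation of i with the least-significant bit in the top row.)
Syndrome s = H · r^T (mod 2), r = 111110000101110:
  s[0] = (101010101010101)·(111110000101110) mod 2 = 1+0+1+0+1+0+0+0+0+0+0+0+1+0+0 mod 2 = 0
  s[1] = (011001100110011)·(111110000101110) mod 2 = 0+1+1+0+0+0+0+0+0+1+0+0+0+1+0 mod 2 = 0
  s[2] = (000111100001111)·(111110000101110) mod 2 = 0+0+0+1+1+0+0+0+0+0+0+1+1+1+0 mod 2 = 1
  s[3] = (000000011111111)·(111110000101110) mod 2 = 0+0+0+0+0+0+0+0+0+1+0+1+1+1+0 mod 2 = 0
Syndrome = 0010
Column 4 of H equals this syndrome → error at bit 4 (1-indexed).
Flip bit 4: 111110000101110 → 111010000101110
Extract data bits at positions {3,5,6,7,9,10,11,12,13,14,15}: 11000101110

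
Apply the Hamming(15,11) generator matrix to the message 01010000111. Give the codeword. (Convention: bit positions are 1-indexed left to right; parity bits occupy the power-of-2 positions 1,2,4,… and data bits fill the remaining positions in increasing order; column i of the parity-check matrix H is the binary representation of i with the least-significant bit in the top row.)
Codeword c = d · G (mod 2), d = 01010000111:
  c[0] = d·G[:,0] = (01010000111)·(11011010101) mod 2 = 0+1+0+1+0+0+0+0+1+0+1 mod 2 = 0
  c[1] = d·G[:,1] = (01010000111)·(10110110011) mod 2 = 0+0+0+1+0+0+0+0+0+1+1 mod 2 = 1
  c[2] = d·G[:,2] = (01010000111)·(10000000000) mod 2 = 0+0+0+0+0+0+0+0+0+0+0 mod 2 = 0
  c[3] = d·G[:,3] = (01010000111)·(01110001111) mod 2 = 0+1+0+1+0+0+0+0+1+1+1 mod 2 = 1
  c[4] = d·G[:,4] = (01010000111)·(01000000000) mod 2 = 0+1+0+0+0+0+0+0+0+0+0 mod 2 = 1
  c[5] = d·G[:,5] = (01010000111)·(00100000000) mod 2 = 0+0+0+0+0+0+0+0+0+0+0 mod 2 = 0
  c[6] = d·G[:,6] = (01010000111)·(00010000000) mod 2 = 0+0+0+1+0+0+0+0+0+0+0 mod 2 = 1
  c[7] = d·G[:,7] = (01010000111)·(00001111111) mod 2 = 0+0+0+0+0+0+0+0+1+1+1 mod 2 = 1
  c[8] = d·G[:,8] = (01010000111)·(00001000000) mod 2 = 0+0+0+0+0+0+0+0+0+0+0 mod 2 = 0
  c[9] = d·G[:,9] = (01010000111)·(00000100000) mod 2 = 0+0+0+0+0+0+0+0+0+0+0 mod 2 = 0
  c[10] = d·G[:,10] = (01010000111)·(00000010000) mod 2 = 0+0+0+0+0+0+0+0+0+0+0 mod 2 = 0
  c[11] = d·G[:,11] = (01010000111)·(00000001000) mod 2 = 0+0+0+0+0+0+0+0+0+0+0 mod 2 = 0
  c[12] = d·G[:,12] = (01010000111)·(00000000100) mod 2 = 0+0+0+0+0+0+0+0+1+0+0 mod 2 = 1
  c[13] = d·G[:,13] = (01010000111)·(00000000010) mod 2 = 0+0+0+0+0+0+0+0+0+1+0 mod 2 = 1
  c[14] = d·G[:,14] = (01010000111)·(00000000001) mod 2 = 0+0+0+0+0+0+0+0+0+0+1 mod 2 = 1
Codeword = 010110110000111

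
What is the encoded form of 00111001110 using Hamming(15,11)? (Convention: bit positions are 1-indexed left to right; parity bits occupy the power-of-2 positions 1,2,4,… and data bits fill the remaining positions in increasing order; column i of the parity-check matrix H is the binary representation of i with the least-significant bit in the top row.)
Codeword c = d · G (mod 2), d = 00111001110:
  c[0] = d·G[:,0] = (00111001110)·(11011010101) mod 2 = 0+0+0+1+1+0+0+0+1+0+0 mod 2 = 1
  c[1] = d·G[:,1] = (00111001110)·(10110110011) mod 2 = 0+0+1+1+0+0+0+0+0+1+0 mod 2 = 1
  c[2] = d·G[:,2] = (00111001110)·(10000000000) mod 2 = 0+0+0+0+0+0+0+0+0+0+0 mod 2 = 0
  c[3] = d·G[:,3] = (00111001110)·(01110001111) mod 2 = 0+0+1+1+0+0+0+1+1+1+0 mod 2 = 1
  c[4] = d·G[:,4] = (00111001110)·(01000000000) mod 2 = 0+0+0+0+0+0+0+0+0+0+0 mod 2 = 0
  c[5] = d·G[:,5] = (00111001110)·(00100000000) mod 2 = 0+0+1+0+0+0+0+0+0+0+0 mod 2 = 1
  c[6] = d·G[:,6] = (00111001110)·(00010000000) mod 2 = 0+0+0+1+0+0+0+0+0+0+0 mod 2 = 1
  c[7] = d·G[:,7] = (00111001110)·(00001111111) mod 2 = 0+0+0+0+1+0+0+1+1+1+0 mod 2 = 0
  c[8] = d·G[:,8] = (00111001110)·(00001000000) mod 2 = 0+0+0+0+1+0+0+0+0+0+0 mod 2 = 1
  c[9] = d·G[:,9] = (00111001110)·(00000100000) mod 2 = 0+0+0+0+0+0+0+0+0+0+0 mod 2 = 0
  c[10] = d·G[:,10] = (00111001110)·(00000010000) mod 2 = 0+0+0+0+0+0+0+0+0+0+0 mod 2 = 0
  c[11] = d·G[:,11] = (00111001110)·(00000001000) mod 2 = 0+0+0+0+0+0+0+1+0+0+0 mod 2 = 1
  c[12] = d·G[:,12] = (00111001110)·(00000000100) mod 2 = 0+0+0+0+0+0+0+0+1+0+0 mod 2 = 1
  c[13] = d·G[:,13] = (00111001110)·(00000000010) mod 2 = 0+0+0+0+0+0+0+0+0+1+0 mod 2 = 1
  c[14] = d·G[:,14] = (00111001110)·(00000000001) mod 2 = 0+0+0+0+0+0+0+0+0+0+0 mod 2 = 0
Codeword = 110101101001110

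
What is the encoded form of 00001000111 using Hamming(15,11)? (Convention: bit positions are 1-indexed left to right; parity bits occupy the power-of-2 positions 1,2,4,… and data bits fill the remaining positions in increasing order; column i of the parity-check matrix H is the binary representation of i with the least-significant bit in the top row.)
Codeword c = d · G (mod 2), d = 00001000111:
  c[0] = d·G[:,0] = (00001000111)·(11011010101) mod 2 = 0+0+0+0+1+0+0+0+1+0+1 mod 2 = 1
  c[1] = d·G[:,1] = (00001000111)·(10110110011) mod 2 = 0+0+0+0+0+0+0+0+0+1+1 mod 2 = 0
  c[2] = d·G[:,2] = (00001000111)·(10000000000) mod 2 = 0+0+0+0+0+0+0+0+0+0+0 mod 2 = 0
  c[3] = d·G[:,3] = (00001000111)·(01110001111) mod 2 = 0+0+0+0+0+0+0+0+1+1+1 mod 2 = 1
  c[4] = d·G[:,4] = (00001000111)·(01000000000) mod 2 = 0+0+0+0+0+0+0+0+0+0+0 mod 2 = 0
  c[5] = d·G[:,5] = (00001000111)·(00100000000) mod 2 = 0+0+0+0+0+0+0+0+0+0+0 mod 2 = 0
  c[6] = d·G[:,6] = (00001000111)·(00010000000) mod 2 = 0+0+0+0+0+0+0+0+0+0+0 mod 2 = 0
  c[7] = d·G[:,7] = (00001000111)·(00001111111) mod 2 = 0+0+0+0+1+0+0+0+1+1+1 mod 2 = 0
  c[8] = d·G[:,8] = (00001000111)·(00001000000) mod 2 = 0+0+0+0+1+0+0+0+0+0+0 mod 2 = 1
  c[9] = d·G[:,9] = (00001000111)·(00000100000) mod 2 = 0+0+0+0+0+0+0+0+0+0+0 mod 2 = 0
  c[10] = d·G[:,10] = (00001000111)·(00000010000) mod 2 = 0+0+0+0+0+0+0+0+0+0+0 mod 2 = 0
  c[11] = d·G[:,11] = (00001000111)·(00000001000) mod 2 = 0+0+0+0+0+0+0+0+0+0+0 mod 2 = 0
  c[12] = d·G[:,12] = (00001000111)·(00000000100) mod 2 = 0+0+0+0+0+0+0+0+1+0+0 mod 2 = 1
  c[13] = d·G[:,13] = (00001000111)·(00000000010) mod 2 = 0+0+0+0+0+0+0+0+0+1+0 mod 2 = 1
  c[14] = d·G[:,14] = (00001000111)·(00000000001) mod 2 = 0+0+0+0+0+0+0+0+0+0+1 mod 2 = 1
Codeword = 100100001000111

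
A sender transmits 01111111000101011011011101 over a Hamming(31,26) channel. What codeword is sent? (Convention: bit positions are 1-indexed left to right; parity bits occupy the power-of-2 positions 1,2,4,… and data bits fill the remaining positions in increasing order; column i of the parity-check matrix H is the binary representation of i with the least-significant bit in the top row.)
Codeword c = d · G (mod 2), d = 01111111000101011011011101:
  c[0] = d·G[:,0] = (01111111000101011011011101)·(11011010101101010101010101) mod 2 = 0+1+0+1+1+0+1+0+0+0+0+1+0+1+0+1+0+0+0+1+0+1+0+1+0+1 mod 2 = 1
  c[1] = d·G[:,1] = (01111111000101011011011101)·(10110110011011001100110011) mod 2 = 0+0+1+1+0+1+1+0+0+0+0+0+0+1+0+0+1+0+0+0+0+1+0+0+0+1 mod 2 = 0
  c[2] = d·G[:,2] = (01111111000101011011011101)·(10000000000000000000000000) mod 2 = 0+0+0+0+0+0+0+0+0+0+0+0+0+0+0+0+0+0+0+0+0+0+0+0+0+0 mod 2 = 0
  c[3] = d·G[:,3] = (01111111000101011011011101)·(01110001111000111100001111) mod 2 = 0+1+1+1+0+0+0+1+0+0+0+0+0+0+0+1+1+0+0+0+0+0+1+1+0+1 mod 2 = 1
  c[4] = d·G[:,4] = (01111111000101011011011101)·(01000000000000000000000000) mod 2 = 0+1+0+0+0+0+0+0+0+0+0+0+0+0+0+0+0+0+0+0+0+0+0+0+0+0 mod 2 = 1
  c[5] = d·G[:,5] = (01111111000101011011011101)·(00100000000000000000000000) mod 2 = 0+0+1+0+0+0+0+0+0+0+0+0+0+0+0+0+0+0+0+0+0+0+0+0+0+0 mod 2 = 1
  c[6] = d·G[:,6] = (01111111000101011011011101)·(00010000000000000000000000) mod 2 = 0+0+0+1+0+0+0+0+0+0+0+0+0+0+0+0+0+0+0+0+0+0+0+0+0+0 mod 2 = 1
  c[7] = d·G[:,7] = (01111111000101011011011101)·(00001111111000000011111111) mod 2 = 0+0+0+0+1+1+1+1+0+0+0+0+0+0+0+0+0+0+1+1+0+1+1+1+0+1 mod 2 = 0
  c[8] = d·G[:,8] = (01111111000101011011011101)·(00001000000000000000000000) mod 2 = 0+0+0+0+1+0+0+0+0+0+0+0+0+0+0+0+0+0+0+0+0+0+0+0+0+0 mod 2 = 1
  c[9] = d·G[:,9] = (01111111000101011011011101)·(00000100000000000000000000) mod 2 = 0+0+0+0+0+1+0+0+0+0+0+0+0+0+0+0+0+0+0+0+0+0+0+0+0+0 mod 2 = 1
  c[10] = d·G[:,10] = (01111111000101011011011101)·(00000010000000000000000000) mod 2 = 0+0+0+0+0+0+1+0+0+0+0+0+0+0+0+0+0+0+0+0+0+0+0+0+0+0 mod 2 = 1
  c[11] = d·G[:,11] = (01111111000101011011011101)·(00000001000000000000000000) mod 2 = 0+0+0+0+0+0+0+1+0+0+0+0+0+0+0+0+0+0+0+0+0+0+0+0+0+0 mod 2 = 1
  c[12] = d·G[:,12] = (01111111000101011011011101)·(00000000100000000000000000) mod 2 = 0+0+0+0+0+0+0+0+0+0+0+0+0+0+0+0+0+0+0+0+0+0+0+0+0+0 mod 2 = 0
  c[13] = d·G[:,13] = (01111111000101011011011101)·(00000000010000000000000000) mod 2 = 0+0+0+0+0+0+0+0+0+0+0+0+0+0+0+0+0+0+0+0+0+0+0+0+0+0 mod 2 = 0
  c[14] = d·G[:,14] = (01111111000101011011011101)·(00000000001000000000000000) mod 2 = 0+0+0+0+0+0+0+0+0+0+0+0+0+0+0+0+0+0+0+0+0+0+0+0+0+0 mod 2 = 0
  c[15] = d·G[:,15] = (01111111000101011011011101)·(00000000000111111111111111) mod 2 = 0+0+0+0+0+0+0+0+0+0+0+1+0+1+0+1+1+0+1+1+0+1+1+1+0+1 mod 2 = 0
  c[16] = d·G[:,16] = (01111111000101011011011101)·(00000000000100000000000000) mod 2 = 0+0+0+0+0+0+0+0+0+0+0+1+0+0+0+0+0+0+0+0+0+0+0+0+0+0 mod 2 = 1
  c[17] = d·G[:,17] = (01111111000101011011011101)·(00000000000010000000000000) mod 2 = 0+0+0+0+0+0+0+0+0+0+0+0+0+0+0+0+0+0+0+0+0+0+0+0+0+0 mod 2 = 0
  c[18] = d·G[:,18] = (01111111000101011011011101)·(00000000000001000000000000) mod 2 = 0+0+0+0+0+0+0+0+0+0+0+0+0+1+0+0+0+0+0+0+0+0+0+0+0+0 mod 2 = 1
  c[19] = d·G[:,19] = (01111111000101011011011101)·(00000000000000100000000000) mod 2 = 0+0+0+0+0+0+0+0+0+0+0+0+0+0+0+0+0+0+0+0+0+0+0+0+0+0 mod 2 = 0
  c[20] = d·G[:,20] = (01111111000101011011011101)·(00000000000000010000000000) mod 2 = 0+0+0+0+0+0+0+0+0+0+0+0+0+0+0+1+0+0+0+0+0+0+0+0+0+0 mod 2 = 1
  c[21] = d·G[:,21] = (01111111000101011011011101)·(00000000000000001000000000) mod 2 = 0+0+0+0+0+0+0+0+0+0+0+0+0+0+0+0+1+0+0+0+0+0+0+0+0+0 mod 2 = 1
  c[22] = d·G[:,22] = (01111111000101011011011101)·(00000000000000000100000000) mod 2 = 0+0+0+0+0+0+0+0+0+0+0+0+0+0+0+0+0+0+0+0+0+0+0+0+0+0 mod 2 = 0
  c[23] = d·G[:,23] = (01111111000101011011011101)·(00000000000000000010000000) mod 2 = 0+0+0+0+0+0+0+0+0+0+0+0+0+0+0+0+0+0+1+0+0+0+0+0+0+0 mod 2 = 1
  c[24] = d·G[:,24] = (01111111000101011011011101)·(00000000000000000001000000) mod 2 = 0+0+0+0+0+0+0+0+0+0+0+0+0+0+0+0+0+0+0+1+0+0+0+0+0+0 mod 2 = 1
  c[25] = d·G[:,25] = (01111111000101011011011101)·(00000000000000000000100000) mod 2 = 0+0+0+0+0+0+0+0+0+0+0+0+0+0+0+0+0+0+0+0+0+0+0+0+0+0 mod 2 = 0
  c[26] = d·G[:,26] = (01111111000101011011011101)·(00000000000000000000010000) mod 2 = 0+0+0+0+0+0+0+0+0+0+0+0+0+0+0+0+0+0+0+0+0+1+0+0+0+0 mod 2 = 1
  c[27] = d·G[:,27] = (01111111000101011011011101)·(00000000000000000000001000) mod 2 = 0+0+0+0+0+0+0+0+0+0+0+0+0+0+0+0+0+0+0+0+0+0+1+0+0+0 mod 2 = 1
  c[28] = d·G[:,28] = (01111111000101011011011101)·(00000000000000000000000100) mod 2 = 0+0+0+0+0+0+0+0+0+0+0+0+0+0+0+0+0+0+0+0+0+0+0+1+0+0 mod 2 = 1
  c[29] = d·G[:,29] = (01111111000101011011011101)·(00000000000000000000000010) mod 2 = 0+0+0+0+0+0+0+0+0+0+0+0+0+0+0+0+0+0+0+0+0+0+0+0+0+0 mod 2 = 0
  c[30] = d·G[:,30] = (01111111000101011011011101)·(00000000000000000000000001) mod 2 = 0+0+0+0+0+0+0+0+0+0+0+0+0+0+0+0+0+0+0+0+0+0+0+0+0+1 mod 2 = 1
Codeword = 1001111011110000101011011011101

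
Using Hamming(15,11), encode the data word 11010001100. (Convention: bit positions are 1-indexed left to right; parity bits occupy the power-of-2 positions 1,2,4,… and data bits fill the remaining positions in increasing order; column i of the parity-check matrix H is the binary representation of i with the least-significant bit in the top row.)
Codeword c = d · G (mod 2), d = 11010001100:
  c[0] = d·G[:,0] = (11010001100)·(11011010101) mod 2 = 1+1+0+1+0+0+0+0+1+0+0 mod 2 = 0
  c[1] = d·G[:,1] = (11010001100)·(10110110011) mod 2 = 1+0+0+1+0+0+0+0+0+0+0 mod 2 = 0
  c[2] = d·G[:,2] = (11010001100)·(10000000000) mod 2 = 1+0+0+0+0+0+0+0+0+0+0 mod 2 = 1
  c[3] = d·G[:,3] = (11010001100)·(01110001111) mod 2 = 0+1+0+1+0+0+0+1+1+0+0 mod 2 = 0
  c[4] = d·G[:,4] = (11010001100)·(01000000000) mod 2 = 0+1+0+0+0+0+0+0+0+0+0 mod 2 = 1
  c[5] = d·G[:,5] = (11010001100)·(00100000000) mod 2 = 0+0+0+0+0+0+0+0+0+0+0 mod 2 = 0
  c[6] = d·G[:,6] = (11010001100)·(00010000000) mod 2 = 0+0+0+1+0+0+0+0+0+0+0 mod 2 = 1
  c[7] = d·G[:,7] = (11010001100)·(00001111111) mod 2 = 0+0+0+0+0+0+0+1+1+0+0 mod 2 = 0
  c[8] = d·G[:,8] = (11010001100)·(00001000000) mod 2 = 0+0+0+0+0+0+0+0+0+0+0 mod 2 = 0
  c[9] = d·G[:,9] = (11010001100)·(00000100000) mod 2 = 0+0+0+0+0+0+0+0+0+0+0 mod 2 = 0
  c[10] = d·G[:,10] = (11010001100)·(00000010000) mod 2 = 0+0+0+0+0+0+0+0+0+0+0 mod 2 = 0
  c[11] = d·G[:,11] = (11010001100)·(00000001000) mod 2 = 0+0+0+0+0+0+0+1+0+0+0 mod 2 = 1
  c[12] = d·G[:,12] = (11010001100)·(00000000100) mod 2 = 0+0+0+0+0+0+0+0+1+0+0 mod 2 = 1
  c[13] = d·G[:,13] = (11010001100)·(00000000010) mod 2 = 0+0+0+0+0+0+0+0+0+0+0 mod 2 = 0
  c[14] = d·G[:,14] = (11010001100)·(00000000001) mod 2 = 0+0+0+0+0+0+0+0+0+0+0 mod 2 = 0
Codeword = 001010100001100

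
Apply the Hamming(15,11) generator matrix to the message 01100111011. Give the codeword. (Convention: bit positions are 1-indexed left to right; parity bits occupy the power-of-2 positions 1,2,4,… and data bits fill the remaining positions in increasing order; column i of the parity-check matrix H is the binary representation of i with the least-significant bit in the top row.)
Codeword c = d · G (mod 2), d = 01100111011:
  c[0] = d·G[:,0] = (01100111011)·(11011010101) mod 2 = 0+1+0+0+0+0+1+0+0+0+1 mod 2 = 1
  c[1] = d·G[:,1] = (01100111011)·(10110110011) mod 2 = 0+0+1+0+0+1+1+0+0+1+1 mod 2 = 1
  c[2] = d·G[:,2] = (01100111011)·(10000000000) mod 2 = 0+0+0+0+0+0+0+0+0+0+0 mod 2 = 0
  c[3] = d·G[:,3] = (01100111011)·(01110001111) mod 2 = 0+1+1+0+0+0+0+1+0+1+1 mod 2 = 1
  c[4] = d·G[:,4] = (01100111011)·(01000000000) mod 2 = 0+1+0+0+0+0+0+0+0+0+0 mod 2 = 1
  c[5] = d·G[:,5] = (01100111011)·(00100000000) mod 2 = 0+0+1+0+0+0+0+0+0+0+0 mod 2 = 1
  c[6] = d·G[:,6] = (01100111011)·(00010000000) mod 2 = 0+0+0+0+0+0+0+0+0+0+0 mod 2 = 0
  c[7] = d·G[:,7] = (01100111011)·(00001111111) mod 2 = 0+0+0+0+0+1+1+1+0+1+1 mod 2 = 1
  c[8] = d·G[:,8] = (01100111011)·(00001000000) mod 2 = 0+0+0+0+0+0+0+0+0+0+0 mod 2 = 0
  c[9] = d·G[:,9] = (01100111011)·(00000100000) mod 2 = 0+0+0+0+0+1+0+0+0+0+0 mod 2 = 1
  c[10] = d·G[:,10] = (01100111011)·(00000010000) mod 2 = 0+0+0+0+0+0+1+0+0+0+0 mod 2 = 1
  c[11] = d·G[:,11] = (01100111011)·(00000001000) mod 2 = 0+0+0+0+0+0+0+1+0+0+0 mod 2 = 1
  c[12] = d·G[:,12] = (01100111011)·(00000000100) mod 2 = 0+0+0+0+0+0+0+0+0+0+0 mod 2 = 0
  c[13] = d·G[:,13] = (01100111011)·(00000000010) mod 2 = 0+0+0+0+0+0+0+0+0+1+0 mod 2 = 1
  c[14] = d·G[:,14] = (01100111011)·(00000000001) mod 2 = 0+0+0+0+0+0+0+0+0+0+1 mod 2 = 1
Codeword = 110111010111011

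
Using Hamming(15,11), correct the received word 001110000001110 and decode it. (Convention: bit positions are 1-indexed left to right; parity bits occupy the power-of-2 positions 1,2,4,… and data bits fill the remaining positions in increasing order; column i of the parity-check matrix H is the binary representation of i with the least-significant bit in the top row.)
Syndrome s = H · r^T (mod 2), r = 001110000001110:
  s[0] = (101010101010101)·(001110000001110) mod 2 = 0+0+1+0+1+0+0+0+0+0+0+0+1+0+0 mod 2 = 1
  s[1] = (011001100110011)·(001110000001110) mod 2 = 0+0+1+0+0+0+0+0+0+0+0+0+0+1+0 mod 2 = 0
  s[2] = (000111100001111)·(001110000001110) mod 2 = 0+0+0+1+1+0+0+0+0+0+0+1+1+1+0 mod 2 = 1
  s[3] = (000000011111111)·(001110000001110) mod 2 = 0+0+0+0+0+0+0+0+0+0+0+1+1+1+0 mod 2 = 1
Syndrome = 1011
Column 13 of H equals this syndrome → error at bit 13 (1-indexed).
Flip bit 13: 001110000001110 → 001110000001010
Extract data bits at positions {3,5,6,7,9,10,11,12,13,14,15}: 11000001010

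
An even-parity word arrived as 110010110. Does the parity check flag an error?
Sum of received bits: 1+1+0+0+1+0+1+1+0 = 5; 5 mod 2 = 1. Result is 1 ≠ 0 → error detected.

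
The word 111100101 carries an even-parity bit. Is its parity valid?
Sum of all bits: 1+1+1+1+0+0+1+0+1 = 6; 6 mod 2 = 0. Result is 0 → valid parity.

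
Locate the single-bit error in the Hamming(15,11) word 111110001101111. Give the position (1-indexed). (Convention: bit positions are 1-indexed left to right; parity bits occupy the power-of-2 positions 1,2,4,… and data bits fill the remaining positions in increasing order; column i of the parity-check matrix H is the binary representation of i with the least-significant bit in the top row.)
Syndrome s = H · r^T (mod 2), r = 111110001101111:
  s[0] = (101010101010101)·(111110001101111) mod 2 = 1+0+1+0+1+0+0+0+1+0+0+0+1+0+1 mod 2 = 0
  s[1] = (011001100110011)·(111110001101111) mod 2 = 0+1+1+0+0+0+0+0+0+1+0+0+0+1+1 mod 2 = 1
  s[2] = (000111100001111)·(111110001101111) mod 2 = 0+0+0+1+1+0+0+0+0+0+0+1+1+1+1 mod 2 = 0
  s[3] = (000000011111111)·(111110001101111) mod 2 = 0+0+0+0+0+0+0+0+1+1+0+1+1+1+1 mod 2 = 0
Syndrome = 0100
Column i of H is the binary representation of i, so the syndrome is the binary index of the flipped bit.
Read s = 0100 with s[0] as LSB: 0·2^0 + 1·2^1 + 0·2^2 + 0·2^3 = 2.
Error is at bit position 2.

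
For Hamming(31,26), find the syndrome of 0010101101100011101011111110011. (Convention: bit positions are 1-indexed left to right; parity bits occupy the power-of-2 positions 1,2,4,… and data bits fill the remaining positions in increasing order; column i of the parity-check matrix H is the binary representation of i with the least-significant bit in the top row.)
Syndrome s = H · r^T (mod 2), r = 0010101101100011101011111110011:
  s[0] = (1010101010101010101010101010101)·(0010101101100011101011111110011) mod 2 = 0+0+1+0+1+0+1+0+0+0+1+0+0+0+1+0+1+0+1+0+1+0+1+0+1+0+1+0+0+0+1 mod 2 = 0
  s[1] = (0110011001100110011001100110011)·(0010101101100011101011111110011) mod 2 = 0+0+1+0+0+0+1+0+0+1+1+0+0+0+1+0+0+0+1+0+0+1+1+0+0+1+1+0+0+1+1 mod 2 = 0
  s[2] = (0001111000011110000111100001111)·(0010101101100011101011111110011) mod 2 = 0+0+0+0+1+0+1+0+0+0+0+0+0+0+1+0+0+0+0+0+1+1+1+0+0+0+0+0+0+1+1 mod 2 = 0
  s[3] = (0000000111111110000000011111111)·(0010101101100011101011111110011) mod 2 = 0+0+0+0+0+0+0+1+0+1+1+0+0+0+1+0+0+0+0+0+0+0+0+1+1+1+1+0+0+1+1 mod 2 = 0
  s[4] = (0000000000000001111111111111111)·(0010101101100011101011111110011) mod 2 = 0+0+0+0+0+0+0+0+0+0+0+0+0+0+0+1+1+0+1+0+1+1+1+1+1+1+1+0+0+1+1 mod 2 = 0
Syndrome = 00000
s = 0: no error detected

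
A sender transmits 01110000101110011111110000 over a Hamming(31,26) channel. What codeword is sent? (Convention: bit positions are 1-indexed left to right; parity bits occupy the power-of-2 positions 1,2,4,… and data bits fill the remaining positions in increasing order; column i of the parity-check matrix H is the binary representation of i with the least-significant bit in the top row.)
Codeword c = d · G (mod 2), d = 01110000101110011111110000:
  c[0] = d·G[:,0] = (01110000101110011111110000)·(11011010101101010101010101) mod 2 = 0+1+0+1+0+0+0+0+1+0+1+1+0+0+0+1+0+1+0+1+0+1+0+0+0+0 mod 2 = 1
  c[1] = d·G[:,1] = (01110000101110011111110000)·(10110110011011001100110011) mod 2 = 0+0+1+1+0+0+0+0+0+0+1+0+1+0+0+0+1+1+0+0+1+1+0+0+0+0 mod 2 = 0
  c[2] = d·G[:,2] = (01110000101110011111110000)·(10000000000000000000000000) mod 2 = 0+0+0+0+0+0+0+0+0+0+0+0+0+0+0+0+0+0+0+0+0+0+0+0+0+0 mod 2 = 0
  c[3] = d·G[:,3] = (01110000101110011111110000)·(01110001111000111100001111) mod 2 = 0+1+1+1+0+0+0+0+1+0+1+0+0+0+0+1+1+1+0+0+0+0+0+0+0+0 mod 2 = 0
  c[4] = d·G[:,4] = (01110000101110011111110000)·(01000000000000000000000000) mod 2 = 0+1+0+0+0+0+0+0+0+0+0+0+0+0+0+0+0+0+0+0+0+0+0+0+0+0 mod 2 = 1
  c[5] = d·G[:,5] = (01110000101110011111110000)·(00100000000000000000000000) mod 2 = 0+0+1+0+0+0+0+0+0+0+0+0+0+0+0+0+0+0+0+0+0+0+0+0+0+0 mod 2 = 1
  c[6] = d·G[:,6] = (01110000101110011111110000)·(00010000000000000000000000) mod 2 = 0+0+0+1+0+0+0+0+0+0+0+0+0+0+0+0+0+0+0+0+0+0+0+0+0+0 mod 2 = 1
  c[7] = d·G[:,7] = (01110000101110011111110000)·(00001111111000000011111111) mod 2 = 0+0+0+0+0+0+0+0+1+0+1+0+0+0+0+0+0+0+1+1+1+1+0+0+0+0 mod 2 = 0
  c[8] = d·G[:,8] = (01110000101110011111110000)·(00001000000000000000000000) mod 2 = 0+0+0+0+0+0+0+0+0+0+0+0+0+0+0+0+0+0+0+0+0+0+0+0+0+0 mod 2 = 0
  c[9] = d·G[:,9] = (01110000101110011111110000)·(00000100000000000000000000) mod 2 = 0+0+0+0+0+0+0+0+0+0+0+0+0+0+0+0+0+0+0+0+0+0+0+0+0+0 mod 2 = 0
  c[10] = d·G[:,10] = (01110000101110011111110000)·(00000010000000000000000000) mod 2 = 0+0+0+0+0+0+0+0+0+0+0+0+0+0+0+0+0+0+0+0+0+0+0+0+0+0 mod 2 = 0
  c[11] = d·G[:,11] = (01110000101110011111110000)·(00000001000000000000000000) mod 2 = 0+0+0+0+0+0+0+0+0+0+0+0+0+0+0+0+0+0+0+0+0+0+0+0+0+0 mod 2 = 0
  c[12] = d·G[:,12] = (01110000101110011111110000)·(00000000100000000000000000) mod 2 = 0+0+0+0+0+0+0+0+1+0+0+0+0+0+0+0+0+0+0+0+0+0+0+0+0+0 mod 2 = 1
  c[13] = d·G[:,13] = (01110000101110011111110000)·(00000000010000000000000000) mod 2 = 0+0+0+0+0+0+0+0+0+0+0+0+0+0+0+0+0+0+0+0+0+0+0+0+0+0 mod 2 = 0
  c[14] = d·G[:,14] = (01110000101110011111110000)·(00000000001000000000000000) mod 2 = 0+0+0+0+0+0+0+0+0+0+1+0+0+0+0+0+0+0+0+0+0+0+0+0+0+0 mod 2 = 1
  c[15] = d·G[:,15] = (01110000101110011111110000)·(00000000000111111111111111) mod 2 = 0+0+0+0+0+0+0+0+0+0+0+1+1+0+0+1+1+1+1+1+1+1+0+0+0+0 mod 2 = 1
  c[16] = d·G[:,16] = (01110000101110011111110000)·(00000000000100000000000000) mod 2 = 0+0+0+0+0+0+0+0+0+0+0+1+0+0+0+0+0+0+0+0+0+0+0+0+0+0 mod 2 = 1
  c[17] = d·G[:,17] = (01110000101110011111110000)·(00000000000010000000000000) mod 2 = 0+0+0+0+0+0+0+0+0+0+0+0+1+0+0+0+0+0+0+0+0+0+0+0+0+0 mod 2 = 1
  c[18] = d·G[:,18] = (01110000101110011111110000)·(00000000000001000000000000) mod 2 = 0+0+0+0+0+0+0+0+0+0+0+0+0+0+0+0+0+0+0+0+0+0+0+0+0+0 mod 2 = 0
  c[19] = d·G[:,19] = (01110000101110011111110000)·(00000000000000100000000000) mod 2 = 0+0+0+0+0+0+0+0+0+0+0+0+0+0+0+0+0+0+0+0+0+0+0+0+0+0 mod 2 = 0
  c[20] = d·G[:,20] = (01110000101110011111110000)·(00000000000000010000000000) mod 2 = 0+0+0+0+0+0+0+0+0+0+0+0+0+0+0+1+0+0+0+0+0+0+0+0+0+0 mod 2 = 1
  c[21] = d·G[:,21] = (01110000101110011111110000)·(00000000000000001000000000) mod 2 = 0+0+0+0+0+0+0+0+0+0+0+0+0+0+0+0+1+0+0+0+0+0+0+0+0+0 mod 2 = 1
  c[22] = d·G[:,22] = (01110000101110011111110000)·(00000000000000000100000000) mod 2 = 0+0+0+0+0+0+0+0+0+0+0+0+0+0+0+0+0+1+0+0+0+0+0+0+0+0 mod 2 = 1
  c[23] = d·G[:,23] = (01110000101110011111110000)·(00000000000000000010000000) mod 2 = 0+0+0+0+0+0+0+0+0+0+0+0+0+0+0+0+0+0+1+0+0+0+0+0+0+0 mod 2 = 1
  c[24] = d·G[:,24] = (01110000101110011111110000)·(00000000000000000001000000) mod 2 = 0+0+0+0+0+0+0+0+0+0+0+0+0+0+0+0+0+0+0+1+0+0+0+0+0+0 mod 2 = 1
  c[25] = d·G[:,25] = (01110000101110011111110000)·(00000000000000000000100000) mod 2 = 0+0+0+0+0+0+0+0+0+0+0+0+0+0+0+0+0+0+0+0+1+0+0+0+0+0 mod 2 = 1
  c[26] = d·G[:,26] = (01110000101110011111110000)·(00000000000000000000010000) mod 2 = 0+0+0+0+0+0+0+0+0+0+0+0+0+0+0+0+0+0+0+0+0+1+0+0+0+0 mod 2 = 1
  c[27] = d·G[:,27] = (01110000101110011111110000)·(00000000000000000000001000) mod 2 = 0+0+0+0+0+0+0+0+0+0+0+0+0+0+0+0+0+0+0+0+0+0+0+0+0+0 mod 2 = 0
  c[28] = d·G[:,28] = (01110000101110011111110000)·(00000000000000000000000100) mod 2 = 0+0+0+0+0+0+0+0+0+0+0+0+0+0+0+0+0+0+0+0+0+0+0+0+0+0 mod 2 = 0
  c[29] = d·G[:,29] = (01110000101110011111110000)·(00000000000000000000000010) mod 2 = 0+0+0+0+0+0+0+0+0+0+0+0+0+0+0+0+0+0+0+0+0+0+0+0+0+0 mod 2 = 0
  c[30] = d·G[:,30] = (01110000101110011111110000)·(00000000000000000000000001) mod 2 = 0+0+0+0+0+0+0+0+0+0+0+0+0+0+0+0+0+0+0+0+0+0+0+0+0+0 mod 2 = 0
Codeword = 1000111000001011110011111110000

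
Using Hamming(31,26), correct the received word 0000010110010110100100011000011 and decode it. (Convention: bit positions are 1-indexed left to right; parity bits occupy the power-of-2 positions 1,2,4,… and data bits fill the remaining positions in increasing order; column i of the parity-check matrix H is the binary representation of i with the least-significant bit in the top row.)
Syndrome s = H · r^T (mod 2), r = 0000010110010110100100011000011:
  s[0] = (1010101010101010101010101010101)·(0000010110010110100100011000011) mod 2 = 0+0+0+0+0+0+0+0+1+0+0+0+0+0+1+0+1+0+0+0+0+0+0+0+1+0+0+0+0+0+1 mod 2 = 1
  s[1] = (0110011001100110011001100110011)·(0000010110010110100100011000011) mod 2 = 0+0+0+0+0+1+0+0+0+0+0+0+0+1+1+0+0+0+0+0+0+0+0+0+0+0+0+0+0+1+1 mod 2 = 1
  s[2] = (0001111000011110000111100001111)·(0000010110010110100100011000011) mod 2 = 0+0+0+0+0+1+0+0+0+0+0+1+0+1+1+0+0+0+0+1+0+0+0+0+0+0+0+0+0+1+1 mod 2 = 1
  s[3] = (0000000111111110000000011111111)·(0000010110010110100100011000011) mod 2 = 0+0+0+0+0+0+0+1+1+0+0+1+0+1+1+0+0+0+0+0+0+0+0+1+1+0+0+0+0+1+1 mod 2 = 1
  s[4] = (0000000000000001111111111111111)·(0000010110010110100100011000011) mod 2 = 0+0+0+0+0+0+0+0+0+0+0+0+0+0+0+0+1+0+0+1+0+0+0+1+1+0+0+0+0+1+1 mod 2 = 0
Syndrome = 11110
Column 15 of H equals this syndrome → error at bit 15 (1-indexed).
Flip bit 15: 0000010110010110100100011000011 → 0000010110010100100100011000011
Extract data bits at positions {3,5,6,7,9,10,11,12,13,14,15,17,18,19,20,21,22,23,24,25,26,27,28,29,30,31}: 00101001010100100011000011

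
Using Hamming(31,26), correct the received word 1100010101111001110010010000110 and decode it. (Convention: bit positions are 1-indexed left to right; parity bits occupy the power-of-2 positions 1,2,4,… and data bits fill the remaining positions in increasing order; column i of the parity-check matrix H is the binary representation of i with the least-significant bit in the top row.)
Syndrome s = H · r^T (mod 2), r = 1100010101111001110010010000110:
  s[0] = (1010101010101010101010101010101)·(1100010101111001110010010000110) mod 2 = 1+0+0+0+0+0+0+0+0+0+1+0+1+0+0+0+1+0+0+0+1+0+0+0+0+0+0+0+1+0+0 mod 2 = 0
  s[1] = (0110011001100110011001100110011)·(1100010101111001110010010000110) mod 2 = 0+1+0+0+0+1+0+0+0+1+1+0+0+0+0+0+0+1+0+0+0+0+0+0+0+0+0+0+0+1+0 mod 2 = 0
  s[2] = (0001111000011110000111100001111)·(1100010101111001110010010000110) mod 2 = 0+0+0+0+0+1+0+0+0+0+0+1+1+0+0+0+0+0+0+0+1+0+0+0+0+0+0+0+1+1+0 mod 2 = 0
  s[3] = (0000000111111110000000011111111)·(1100010101111001110010010000110) mod 2 = 0+0+0+0+0+0+0+1+0+1+1+1+1+0+0+0+0+0+0+0+0+0+0+1+0+0+0+0+1+1+0 mod 2 = 0
  s[4] = (0000000000000001111111111111111)·(1100010101111001110010010000110) mod 2 = 0+0+0+0+0+0+0+0+0+0+0+0+0+0+0+1+1+1+0+0+1+0+0+1+0+0+0+0+1+1+0 mod 2 = 1
Syndrome = 00001
Column 16 of H equals this syndrome → error at bit 16 (1-indexed).
Flip bit 16: 1100010101111001110010010000110 → 1100010101111000110010010000110
Extract data bits at positions {3,5,6,7,9,10,11,12,13,14,15,17,18,19,20,21,22,23,24,25,26,27,28,29,30,31}: 00100111100110010010000110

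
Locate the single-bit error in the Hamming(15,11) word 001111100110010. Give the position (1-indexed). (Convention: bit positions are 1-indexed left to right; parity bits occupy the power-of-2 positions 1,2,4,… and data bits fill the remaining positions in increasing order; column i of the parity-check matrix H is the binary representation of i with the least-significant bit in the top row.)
Syndrome s = H · r^T (mod 2), r = 001111100110010:
  s[0] = (101010101010101)·(001111100110010) mod 2 = 0+0+1+0+1+0+1+0+0+0+1+0+0+0+0 mod 2 = 0
  s[1] = (011001100110011)·(001111100110010) mod 2 = 0+0+1+0+0+1+1+0+0+1+1+0+0+1+0 mod 2 = 0
  s[2] = (000111100001111)·(001111100110010) mod 2 = 0+0+0+1+1+1+1+0+0+0+0+0+0+1+0 mod 2 = 1
  s[3] = (000000011111111)·(001111100110010) mod 2 = 0+0+0+0+0+0+0+0+0+1+1+0+0+1+0 mod 2 = 1
Syndrome = 0011
Column i of H is the binary representation of i, so the syndrome is the binary index of the flipped bit.
Read s = 0011 with s[0] as LSB: 0·2^0 + 0·2^1 + 1·2^2 + 1·2^3 = 12.
Error is at bit position 12.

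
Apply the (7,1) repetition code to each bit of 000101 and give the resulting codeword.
Repeat each bit 7× and concatenate:
0→0000000  0→0000000  0→0000000  1→1111111  0→0000000  1→1111111
Codeword = 000000000000000000000111111100000001111111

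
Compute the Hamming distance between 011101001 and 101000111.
XOR = 110101110, count of 1s = 6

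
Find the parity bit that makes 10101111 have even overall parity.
Sum of data bits: 1+0+1+0+1+1+1+1 = 6.
6 mod 2 = 0, so parity bit = 0.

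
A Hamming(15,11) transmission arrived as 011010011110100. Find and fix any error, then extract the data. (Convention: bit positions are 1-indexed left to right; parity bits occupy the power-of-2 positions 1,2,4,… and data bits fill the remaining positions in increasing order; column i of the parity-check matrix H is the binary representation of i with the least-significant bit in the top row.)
Syndrome s = H · r^T (mod 2), r = 011010011110100:
  s[0] = (101010101010101)·(011010011110100) mod 2 = 0+0+1+0+1+0+0+0+1+0+1+0+1+0+0 mod 2 = 1
  s[1] = (011001100110011)·(011010011110100) mod 2 = 0+1+1+0+0+0+0+0+0+1+1+0+0+0+0 mod 2 = 0
  s[2] = (000111100001111)·(011010011110100) mod 2 = 0+0+0+0+1+0+0+0+0+0+0+0+1+0+0 mod 2 = 0
  s[3] = (000000011111111)·(011010011110100) mod 2 = 0+0+0+0+0+0+0+1+1+1+1+0+1+0+0 mod 2 = 1
Syndrome = 1001
Column 9 of H equals this syndrome → error at bit 9 (1-indexed).
Flip bit 9: 011010011110100 → 011010010110100
Extract data bits at positions {3,5,6,7,9,10,11,12,13,14,15}: 11000110100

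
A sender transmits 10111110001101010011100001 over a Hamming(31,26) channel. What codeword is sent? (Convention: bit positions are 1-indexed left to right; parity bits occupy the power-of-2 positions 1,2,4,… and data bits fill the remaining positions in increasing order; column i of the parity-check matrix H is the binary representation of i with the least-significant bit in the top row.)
Codeword c = d · G (mod 2), d = 10111110001101010011100001:
  c[0] = d·G[:,0] = (10111110001101010011100001)·(11011010101101010101010101) mod 2 = 1+0+0+1+1+0+1+0+0+0+1+1+0+1+0+1+0+0+0+1+0+0+0+0+0+1 mod 2 = 0
  c[1] = d·G[:,1] = (10111110001101010011100001)·(10110110011011001100110011) mod 2 = 1+0+1+1+0+1+1+0+0+0+1+0+0+1+0+0+0+0+0+0+1+0+0+0+0+1 mod 2 = 1
  c[2] = d·G[:,2] = (10111110001101010011100001)·(10000000000000000000000000) mod 2 = 1+0+0+0+0+0+0+0+0+0+0+0+0+0+0+0+0+0+0+0+0+0+0+0+0+0 mod 2 = 1
  c[3] = d·G[:,3] = (10111110001101010011100001)·(01110001111000111100001111) mod 2 = 0+0+1+1+0+0+0+0+0+0+1+0+0+0+0+1+0+0+0+0+0+0+0+0+0+1 mod 2 = 1
  c[4] = d·G[:,4] = (10111110001101010011100001)·(01000000000000000000000000) mod 2 = 0+0+0+0+0+0+0+0+0+0+0+0+0+0+0+0+0+0+0+0+0+0+0+0+0+0 mod 2 = 0
  c[5] = d·G[:,5] = (10111110001101010011100001)·(00100000000000000000000000) mod 2 = 0+0+1+0+0+0+0+0+0+0+0+0+0+0+0+0+0+0+0+0+0+0+0+0+0+0 mod 2 = 1
  c[6] = d·G[:,6] = (10111110001101010011100001)·(00010000000000000000000000) mod 2 = 0+0+0+1+0+0+0+0+0+0+0+0+0+0+0+0+0+0+0+0+0+0+0+0+0+0 mod 2 = 1
  c[7] = d·G[:,7] = (10111110001101010011100001)·(00001111111000000011111111) mod 2 = 0+0+0+0+1+1+1+0+0+0+1+0+0+0+0+0+0+0+1+1+1+0+0+0+0+1 mod 2 = 0
  c[8] = d·G[:,8] = (10111110001101010011100001)·(00001000000000000000000000) mod 2 = 0+0+0+0+1+0+0+0+0+0+0+0+0+0+0+0+0+0+0+0+0+0+0+0+0+0 mod 2 = 1
  c[9] = d·G[:,9] = (10111110001101010011100001)·(00000100000000000000000000) mod 2 = 0+0+0+0+0+1+0+0+0+0+0+0+0+0+0+0+0+0+0+0+0+0+0+0+0+0 mod 2 = 1
  c[10] = d·G[:,10] = (10111110001101010011100001)·(00000010000000000000000000) mod 2 = 0+0+0+0+0+0+1+0+0+0+0+0+0+0+0+0+0+0+0+0+0+0+0+0+0+0 mod 2 = 1
  c[11] = d·G[:,11] = (10111110001101010011100001)·(00000001000000000000000000) mod 2 = 0+0+0+0+0+0+0+0+0+0+0+0+0+0+0+0+0+0+0+0+0+0+0+0+0+0 mod 2 = 0
  c[12] = d·G[:,12] = (10111110001101010011100001)·(00000000100000000000000000) mod 2 = 0+0+0+0+0+0+0+0+0+0+0+0+0+0+0+0+0+0+0+0+0+0+0+0+0+0 mod 2 = 0
  c[13] = d·G[:,13] = (10111110001101010011100001)·(00000000010000000000000000) mod 2 = 0+0+0+0+0+0+0+0+0+0+0+0+0+0+0+0+0+0+0+0+0+0+0+0+0+0 mod 2 = 0
  c[14] = d·G[:,14] = (10111110001101010011100001)·(00000000001000000000000000) mod 2 = 0+0+0+0+0+0+0+0+0+0+1+0+0+0+0+0+0+0+0+0+0+0+0+0+0+0 mod 2 = 1
  c[15] = d·G[:,15] = (10111110001101010011100001)·(00000000000111111111111111) mod 2 = 0+0+0+0+0+0+0+0+0+0+0+1+0+1+0+1+0+0+1+1+1+0+0+0+0+1 mod 2 = 1
  c[16] = d·G[:,16] = (10111110001101010011100001)·(00000000000100000000000000) mod 2 = 0+0+0+0+0+0+0+0+0+0+0+1+0+0+0+0+0+0+0+0+0+0+0+0+0+0 mod 2 = 1
  c[17] = d·G[:,17] = (10111110001101010011100001)·(00000000000010000000000000) mod 2 = 0+0+0+0+0+0+0+0+0+0+0+0+0+0+0+0+0+0+0+0+0+0+0+0+0+0 mod 2 = 0
  c[18] = d·G[:,18] = (10111110001101010011100001)·(00000000000001000000000000) mod 2 = 0+0+0+0+0+0+0+0+0+0+0+0+0+1+0+0+0+0+0+0+0+0+0+0+0+0 mod 2 = 1
  c[19] = d·G[:,19] = (10111110001101010011100001)·(00000000000000100000000000) mod 2 = 0+0+0+0+0+0+0+0+0+0+0+0+0+0+0+0+0+0+0+0+0+0+0+0+0+0 mod 2 = 0
  c[20] = d·G[:,20] = (10111110001101010011100001)·(00000000000000010000000000) mod 2 = 0+0+0+0+0+0+0+0+0+0+0+0+0+0+0+1+0+0+0+0+0+0+0+0+0+0 mod 2 = 1
  c[21] = d·G[:,21] = (10111110001101010011100001)·(00000000000000001000000000) mod 2 = 0+0+0+0+0+0+0+0+0+0+0+0+0+0+0+0+0+0+0+0+0+0+0+0+0+0 mod 2 = 0
  c[22] = d·G[:,22] = (10111110001101010011100001)·(00000000000000000100000000) mod 2 = 0+0+0+0+0+0+0+0+0+0+0+0+0+0+0+0+0+0+0+0+0+0+0+0+0+0 mod 2 = 0
  c[23] = d·G[:,23] = (10111110001101010011100001)·(00000000000000000010000000) mod 2 = 0+0+0+0+0+0+0+0+0+0+0+0+0+0+0+0+0+0+1+0+0+0+0+0+0+0 mod 2 = 1
  c[24] = d·G[:,24] = (10111110001101010011100001)·(00000000000000000001000000) mod 2 = 0+0+0+0+0+0+0+0+0+0+0+0+0+0+0+0+0+0+0+1+0+0+0+0+0+0 mod 2 = 1
  c[25] = d·G[:,25] = (10111110001101010011100001)·(00000000000000000000100000) mod 2 = 0+0+0+0+0+0+0+0+0+0+0+0+0+0+0+0+0+0+0+0+1+0+0+0+0+0 mod 2 = 1
  c[26] = d·G[:,26] = (10111110001101010011100001)·(00000000000000000000010000) mod 2 = 0+0+0+0+0+0+0+0+0+0+0+0+0+0+0+0+0+0+0+0+0+0+0+0+0+0 mod 2 = 0
  c[27] = d·G[:,27] = (10111110001101010011100001)·(00000000000000000000001000) mod 2 = 0+0+0+0+0+0+0+0+0+0+0+0+0+0+0+0+0+0+0+0+0+0+0+0+0+0 mod 2 = 0
  c[28] = d·G[:,28] = (10111110001101010011100001)·(00000000000000000000000100) mod 2 = 0+0+0+0+0+0+0+0+0+0+0+0+0+0+0+0+0+0+0+0+0+0+0+0+0+0 mod 2 = 0
  c[29] = d·G[:,29] = (10111110001101010011100001)·(00000000000000000000000010) mod 2 = 0+0+0+0+0+0+0+0+0+0+0+0+0+0+0+0+0+0+0+0+0+0+0+0+0+0 mod 2 = 0
  c[30] = d·G[:,30] = (10111110001101010011100001)·(00000000000000000000000001) mod 2 = 0+0+0+0+0+0+0+0+0+0+0+0+0+0+0+0+0+0+0+0+0+0+0+0+0+1 mod 2 = 1
Codeword = 0111011011100011101010011100001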